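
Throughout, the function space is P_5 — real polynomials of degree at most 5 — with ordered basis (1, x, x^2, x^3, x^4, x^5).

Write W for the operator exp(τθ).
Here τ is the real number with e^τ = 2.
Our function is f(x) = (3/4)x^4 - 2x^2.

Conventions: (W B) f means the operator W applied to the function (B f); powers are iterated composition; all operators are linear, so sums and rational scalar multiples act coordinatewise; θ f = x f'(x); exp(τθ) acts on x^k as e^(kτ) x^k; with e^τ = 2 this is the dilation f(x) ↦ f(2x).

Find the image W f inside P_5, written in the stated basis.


the image equals g(x) = 12x^4 - 8x^2

exp(τθ) x^k = e^(kτ) x^k; with e^τ = 2 this sends x^k to 2^k x^k
x^2 ↦ 4 x^2
x^4 ↦ 16 x^4
applying this coordinatewise to f: exp(τθ) f = 12x^4 - 8x^2


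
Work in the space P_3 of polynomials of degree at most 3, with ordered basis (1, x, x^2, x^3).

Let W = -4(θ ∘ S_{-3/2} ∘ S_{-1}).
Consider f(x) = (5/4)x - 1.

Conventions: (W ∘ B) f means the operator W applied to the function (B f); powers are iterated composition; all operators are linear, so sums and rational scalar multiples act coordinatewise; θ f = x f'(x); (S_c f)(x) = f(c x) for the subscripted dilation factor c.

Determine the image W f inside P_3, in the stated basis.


g(x) = -(15/2)x

S_{-1} f = -(5/4)x - 1
S_{-3/2} S_{-1} f = (15/8)x - 1
θ S_{-3/2} S_{-1} f = (15/8)x
(-4(θ ∘ S_{-3/2} ∘ S_{-1})) f = -(15/2)x


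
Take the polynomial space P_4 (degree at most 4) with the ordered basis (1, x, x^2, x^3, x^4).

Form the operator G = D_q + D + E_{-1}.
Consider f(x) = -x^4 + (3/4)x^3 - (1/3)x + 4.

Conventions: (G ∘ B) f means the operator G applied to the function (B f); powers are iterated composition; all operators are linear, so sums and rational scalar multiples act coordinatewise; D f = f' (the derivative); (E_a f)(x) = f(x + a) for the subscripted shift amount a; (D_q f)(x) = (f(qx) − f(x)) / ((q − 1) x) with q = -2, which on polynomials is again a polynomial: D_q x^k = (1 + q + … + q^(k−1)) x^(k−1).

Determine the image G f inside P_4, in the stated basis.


g(x) = -x^4 + (23/4)x^3 - (15/4)x^2 + (71/12)x + 23/12

D_q f = 5x^3 + (9/4)x^2 - 1/3
D f = -4x^3 + (9/4)x^2 - 1/3
E_{-1} f = -x^4 + (19/4)x^3 - (33/4)x^2 + (71/12)x + 31/12
(D_q + D + E_{-1}) f = -x^4 + (23/4)x^3 - (15/4)x^2 + (71/12)x + 23/12


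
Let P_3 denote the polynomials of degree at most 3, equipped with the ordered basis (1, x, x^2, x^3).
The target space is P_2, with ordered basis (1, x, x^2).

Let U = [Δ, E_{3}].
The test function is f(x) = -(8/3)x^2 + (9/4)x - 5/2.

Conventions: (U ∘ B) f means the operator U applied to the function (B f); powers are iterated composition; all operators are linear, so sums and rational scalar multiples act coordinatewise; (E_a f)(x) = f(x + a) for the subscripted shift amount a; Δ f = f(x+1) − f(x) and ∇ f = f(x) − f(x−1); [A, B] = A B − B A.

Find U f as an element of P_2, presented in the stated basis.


E_{3} f = -(8/3)x^2 - (55/4)x - 79/4
Δ E_{3} f = -(16/3)x - 197/12
Δ f = -(16/3)x - 5/12
E_{3} Δ f = -(16/3)x - 197/12
[Δ, E_{3}] f = 0

the result is g(x) = 0


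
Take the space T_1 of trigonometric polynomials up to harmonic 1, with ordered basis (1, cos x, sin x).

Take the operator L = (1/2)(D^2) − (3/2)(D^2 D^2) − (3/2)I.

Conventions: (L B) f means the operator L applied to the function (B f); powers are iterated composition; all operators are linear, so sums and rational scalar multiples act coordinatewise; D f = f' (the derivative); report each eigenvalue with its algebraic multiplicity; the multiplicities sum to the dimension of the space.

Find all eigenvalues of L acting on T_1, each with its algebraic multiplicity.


image of 1: -3/2
image of cos x: -(7/2)cos x
image of sin x: -(7/2)sin x
the matrix is diagonal; its diagonal is (-3/2, -7/2, -7/2)
for a triangular matrix the eigenvalues are the diagonal entries, with algebraic multiplicity their repetition count

λ = -7/2 (multiplicity 2), λ = -3/2 (multiplicity 1)


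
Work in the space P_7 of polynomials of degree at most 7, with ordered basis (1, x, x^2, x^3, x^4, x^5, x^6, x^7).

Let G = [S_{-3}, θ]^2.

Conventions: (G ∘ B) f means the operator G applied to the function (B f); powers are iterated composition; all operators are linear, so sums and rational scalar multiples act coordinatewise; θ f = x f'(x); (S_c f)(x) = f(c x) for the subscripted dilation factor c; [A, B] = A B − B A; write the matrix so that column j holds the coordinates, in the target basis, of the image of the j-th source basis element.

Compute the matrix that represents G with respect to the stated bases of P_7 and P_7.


the matrix is [[0, 0, 0, 0, 0, 0, 0, 0]; [0, 0, 0, 0, 0, 0, 0, 0]; [0, 0, 0, 0, 0, 0, 0, 0]; [0, 0, 0, 0, 0, 0, 0, 0]; [0, 0, 0, 0, 0, 0, 0, 0]; [0, 0, 0, 0, 0, 0, 0, 0]; [0, 0, 0, 0, 0, 0, 0, 0]; [0, 0, 0, 0, 0, 0, 0, 0]] (rows listed top to bottom)

image of 1: 0
image of x: 0
image of x^2: 0
image of x^3: 0
image of x^4: 0
image of x^5: 0
image of x^6: 0
image of x^7: 0
each image's coordinates form column j of the matrix


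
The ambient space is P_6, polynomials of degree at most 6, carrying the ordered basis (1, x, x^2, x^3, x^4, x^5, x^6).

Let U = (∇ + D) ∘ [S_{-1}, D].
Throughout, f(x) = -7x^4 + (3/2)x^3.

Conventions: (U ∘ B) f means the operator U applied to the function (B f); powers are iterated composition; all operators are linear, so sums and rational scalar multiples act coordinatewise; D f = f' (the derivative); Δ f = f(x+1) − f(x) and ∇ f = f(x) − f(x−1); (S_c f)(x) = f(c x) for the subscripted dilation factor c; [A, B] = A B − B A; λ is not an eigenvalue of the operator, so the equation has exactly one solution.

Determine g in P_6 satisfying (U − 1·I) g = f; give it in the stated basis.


the result is g(x) = 7x^4 - (3/2)x^3 - 336x^2 + 132x + 2641

write g with unknown coordinates in the stated basis and equate coefficients in (U − 1·I) g = f
solving from the highest basis element down gives g = 7x^4 - (3/2)x^3 - 336x^2 + 132x + 2641
check: U g = -336x^2 + 132x + 2641
so U g − 1·g = -7x^4 + (3/2)x^3 = f ✓


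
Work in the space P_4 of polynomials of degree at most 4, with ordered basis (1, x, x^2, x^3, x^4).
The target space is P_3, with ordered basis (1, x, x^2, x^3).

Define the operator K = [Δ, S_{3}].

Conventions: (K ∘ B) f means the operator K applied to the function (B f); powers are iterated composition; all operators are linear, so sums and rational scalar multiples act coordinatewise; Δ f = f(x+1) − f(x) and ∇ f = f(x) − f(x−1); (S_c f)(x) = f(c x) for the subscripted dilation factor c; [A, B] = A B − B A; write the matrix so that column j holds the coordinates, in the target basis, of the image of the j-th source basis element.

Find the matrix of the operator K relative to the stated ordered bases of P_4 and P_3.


image of 1: 0
image of x: 2
image of x^2: 12x + 8
image of x^3: 54x^2 + 72x + 26
image of x^4: 216x^3 + 432x^2 + 312x + 80
each image's coordinates form column j of the matrix

the matrix is [[0, 2, 8, 26, 80]; [0, 0, 12, 72, 312]; [0, 0, 0, 54, 432]; [0, 0, 0, 0, 216]] (rows listed top to bottom)


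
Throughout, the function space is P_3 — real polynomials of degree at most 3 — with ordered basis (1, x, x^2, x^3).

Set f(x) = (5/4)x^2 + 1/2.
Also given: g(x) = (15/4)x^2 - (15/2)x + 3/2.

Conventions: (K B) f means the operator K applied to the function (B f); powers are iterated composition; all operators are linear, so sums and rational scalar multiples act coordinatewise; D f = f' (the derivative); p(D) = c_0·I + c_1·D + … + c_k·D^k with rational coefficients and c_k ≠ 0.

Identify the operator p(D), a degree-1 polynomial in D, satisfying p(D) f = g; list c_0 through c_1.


D^0 f = (5/4)x^2 + 1/2
D^1 f = (5/2)x
matching coefficients of g against c_0 f + c_1 Df + … from the top degree down determines the c_i
solution: c_0 = 3, c_1 = -3

c_0 = 3, c_1 = -3


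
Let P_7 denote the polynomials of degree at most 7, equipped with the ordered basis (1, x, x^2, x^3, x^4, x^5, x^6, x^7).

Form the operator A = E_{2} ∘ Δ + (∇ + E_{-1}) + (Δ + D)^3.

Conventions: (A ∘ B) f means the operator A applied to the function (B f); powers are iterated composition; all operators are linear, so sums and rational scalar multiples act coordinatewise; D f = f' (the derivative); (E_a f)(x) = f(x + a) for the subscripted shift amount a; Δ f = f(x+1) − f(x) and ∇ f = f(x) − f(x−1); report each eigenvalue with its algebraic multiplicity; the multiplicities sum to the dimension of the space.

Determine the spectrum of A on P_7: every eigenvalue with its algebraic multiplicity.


image of 1: 1
image of x: x + 1
image of x^2: x^2 + 2x + 5
image of x^3: x^3 + 3x^2 + 15x + 67
image of x^4: x^4 + 4x^3 + 30x^2 + 268x + 209
image of x^5: x^5 + 5x^4 + 50x^3 + 670x^2 + 1045x + 631
image of x^6: x^6 + 6x^5 + 75x^4 + 1340x^3 + 3135x^2 + 3786x + 1835
image of x^7: x^7 + 7x^6 + 105x^5 + 2345x^4 + 7315x^3 + 13251x^2 + 12845x + 5293
the matrix is upper triangular; its diagonal is (1, 1, 1, 1, 1, 1, 1, 1)
for a triangular matrix the eigenvalues are the diagonal entries, with algebraic multiplicity their repetition count

λ = 1 (multiplicity 8)


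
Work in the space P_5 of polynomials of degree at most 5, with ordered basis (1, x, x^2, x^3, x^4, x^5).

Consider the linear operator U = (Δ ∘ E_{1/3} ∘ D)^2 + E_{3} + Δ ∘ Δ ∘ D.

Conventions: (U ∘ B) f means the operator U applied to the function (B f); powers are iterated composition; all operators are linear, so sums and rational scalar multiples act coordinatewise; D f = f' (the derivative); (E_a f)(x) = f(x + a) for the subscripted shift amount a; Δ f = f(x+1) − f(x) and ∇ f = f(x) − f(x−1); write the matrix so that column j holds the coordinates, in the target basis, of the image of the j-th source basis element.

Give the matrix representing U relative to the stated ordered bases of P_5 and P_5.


image of 1: 1
image of x: x + 3
image of x^2: x^2 + 6x + 9
image of x^3: x^3 + 9x^2 + 27x + 33
image of x^4: x^4 + 12x^3 + 54x^2 + 132x + 129
image of x^5: x^5 + 15x^4 + 90x^3 + 330x^2 + 645x + 513
each image's coordinates form column j of the matrix

the matrix is [[1, 3, 9, 33, 129, 513]; [0, 1, 6, 27, 132, 645]; [0, 0, 1, 9, 54, 330]; [0, 0, 0, 1, 12, 90]; [0, 0, 0, 0, 1, 15]; [0, 0, 0, 0, 0, 1]] (rows listed top to bottom)


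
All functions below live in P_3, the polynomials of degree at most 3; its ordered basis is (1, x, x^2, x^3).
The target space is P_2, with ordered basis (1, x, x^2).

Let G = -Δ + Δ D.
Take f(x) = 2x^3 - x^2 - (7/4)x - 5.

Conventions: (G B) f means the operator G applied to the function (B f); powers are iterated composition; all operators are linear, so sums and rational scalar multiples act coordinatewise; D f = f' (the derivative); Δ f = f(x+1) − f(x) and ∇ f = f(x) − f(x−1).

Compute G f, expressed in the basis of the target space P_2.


Δ f = 6x^2 + 4x - 3/4
(-Δ) f = -6x^2 - 4x + 3/4
D f = 6x^2 - 2x - 7/4
Δ D f = 12x + 4
(-Δ + Δ D) f = -6x^2 + 8x + 19/4

the image equals g(x) = -6x^2 + 8x + 19/4


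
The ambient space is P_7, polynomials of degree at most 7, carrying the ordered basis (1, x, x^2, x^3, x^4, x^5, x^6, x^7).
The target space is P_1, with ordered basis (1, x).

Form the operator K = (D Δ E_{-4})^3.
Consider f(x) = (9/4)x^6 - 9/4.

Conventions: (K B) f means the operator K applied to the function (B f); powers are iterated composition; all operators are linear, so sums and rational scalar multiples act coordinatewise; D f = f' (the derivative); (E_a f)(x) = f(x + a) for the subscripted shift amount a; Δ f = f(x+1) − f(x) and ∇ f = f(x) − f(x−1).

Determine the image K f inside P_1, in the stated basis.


E_{-4} f = (9/4)x^6 - 54x^5 + 540x^4 - 2880x^3 + 8640x^2 - 13824x + 36855/4
Δ E_{-4} f = (27/2)x^5 - (945/4)x^4 + 1665x^3 - (23625/4)x^2 + (21087/2)x - 30303/4
D (Δ E_{-4}) f = (135/2)x^4 - 945x^3 + 4995x^2 - (23625/2)x + 21087/2
E_{-4} (D Δ E_{-4}) f = (135/2)x^4 - 2025x^3 + 22815x^2 - (228825/2)x + 430947/2
Δ E_{-4} (D Δ E_{-4}) f = 270x^3 - 5670x^2 + 39825x - 93555
D (Δ E_{-4}) (D Δ E_{-4}) f = 810x^2 - 11340x + 39825
E_{-4} (D Δ E_{-4}) (D Δ E_{-4}) f = 810x^2 - 17820x + 98145
Δ E_{-4} (D Δ E_{-4}) (D Δ E_{-4}) f = 1620x - 17010
D (Δ E_{-4}) (D Δ E_{-4}) (D Δ E_{-4}) f = 1620

the result is g(x) = 1620


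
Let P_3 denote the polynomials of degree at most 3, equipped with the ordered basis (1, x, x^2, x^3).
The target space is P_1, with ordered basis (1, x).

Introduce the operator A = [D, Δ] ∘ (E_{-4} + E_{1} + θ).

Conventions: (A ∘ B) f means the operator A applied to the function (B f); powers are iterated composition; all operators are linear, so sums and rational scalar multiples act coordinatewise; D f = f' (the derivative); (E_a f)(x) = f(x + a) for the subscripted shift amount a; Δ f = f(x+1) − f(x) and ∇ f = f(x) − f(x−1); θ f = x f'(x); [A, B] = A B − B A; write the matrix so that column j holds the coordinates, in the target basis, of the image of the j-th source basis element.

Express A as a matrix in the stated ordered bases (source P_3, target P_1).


the matrix is [[0, 0, 0, 0]; [0, 0, 0, 0]] (rows listed top to bottom)

image of 1: 0
image of x: 0
image of x^2: 0
image of x^3: 0
each image's coordinates form column j of the matrix


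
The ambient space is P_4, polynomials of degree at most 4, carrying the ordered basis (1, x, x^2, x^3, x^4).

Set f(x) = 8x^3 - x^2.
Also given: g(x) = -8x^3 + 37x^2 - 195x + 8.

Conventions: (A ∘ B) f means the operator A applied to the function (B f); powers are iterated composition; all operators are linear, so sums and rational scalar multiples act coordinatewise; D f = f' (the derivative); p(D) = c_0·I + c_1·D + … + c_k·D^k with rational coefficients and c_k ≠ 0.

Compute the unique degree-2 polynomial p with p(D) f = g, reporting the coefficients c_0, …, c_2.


D^0 f = 8x^3 - x^2
D^1 f = 24x^2 - 2x
D^2 f = 48x - 2
matching coefficients of g against c_0 f + c_1 Df + … from the top degree down determines the c_i
solution: c_0 = -1, c_1 = 3/2, c_2 = -4

c_0 = -1, c_1 = 3/2, c_2 = -4


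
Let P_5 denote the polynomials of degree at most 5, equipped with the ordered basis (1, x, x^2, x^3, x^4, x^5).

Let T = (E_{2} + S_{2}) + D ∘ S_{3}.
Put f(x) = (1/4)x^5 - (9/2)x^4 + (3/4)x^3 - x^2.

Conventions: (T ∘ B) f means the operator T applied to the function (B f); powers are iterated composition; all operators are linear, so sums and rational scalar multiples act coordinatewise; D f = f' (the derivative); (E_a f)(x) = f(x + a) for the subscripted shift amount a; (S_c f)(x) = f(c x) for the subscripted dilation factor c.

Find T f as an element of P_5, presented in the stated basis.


g(x) = (33/4)x^5 + (919/4)x^4 - (5909/4)x^3 - (111/4)x^2 - 137x - 62

E_{2} f = (1/4)x^5 - 2x^4 - (101/4)x^3 - (169/2)x^2 - 119x - 62
S_{2} f = 8x^5 - 72x^4 + 6x^3 - 4x^2
(E_{2} + S_{2}) f = (33/4)x^5 - 74x^4 - (77/4)x^3 - (177/2)x^2 - 119x - 62
S_{3} f = (243/4)x^5 - (729/2)x^4 + (81/4)x^3 - 9x^2
D S_{3} f = (1215/4)x^4 - 1458x^3 + (243/4)x^2 - 18x
((E_{2} + S_{2}) + D ∘ S_{3}) f = (33/4)x^5 + (919/4)x^4 - (5909/4)x^3 - (111/4)x^2 - 137x - 62


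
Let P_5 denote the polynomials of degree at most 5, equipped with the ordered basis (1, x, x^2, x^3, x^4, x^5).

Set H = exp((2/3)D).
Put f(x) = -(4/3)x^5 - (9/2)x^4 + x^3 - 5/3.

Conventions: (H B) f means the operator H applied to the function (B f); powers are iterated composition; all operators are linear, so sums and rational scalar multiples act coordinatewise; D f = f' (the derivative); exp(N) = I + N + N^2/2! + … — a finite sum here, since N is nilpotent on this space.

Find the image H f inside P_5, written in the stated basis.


the result is g(x) = -(4/3)x^5 - (161/18)x^4 - (457/27)x^3 - (1130/81)x^2 - (1292/243)x - 1775/729

order-1 term: -(40/9)x^4 - 12x^3 + 2x^2
order-2 term: -(160/27)x^3 - 12x^2 + (4/3)x
order-3 term: -(320/81)x^2 - (16/3)x + 8/27
order-4 term: -(320/243)x - 8/9
order-5 term: -128/729
the series for exp((2/3)D) f terminates at order 5
exp((2/3)D) f = -(4/3)x^5 - (161/18)x^4 - (457/27)x^3 - (1130/81)x^2 - (1292/243)x - 1775/729


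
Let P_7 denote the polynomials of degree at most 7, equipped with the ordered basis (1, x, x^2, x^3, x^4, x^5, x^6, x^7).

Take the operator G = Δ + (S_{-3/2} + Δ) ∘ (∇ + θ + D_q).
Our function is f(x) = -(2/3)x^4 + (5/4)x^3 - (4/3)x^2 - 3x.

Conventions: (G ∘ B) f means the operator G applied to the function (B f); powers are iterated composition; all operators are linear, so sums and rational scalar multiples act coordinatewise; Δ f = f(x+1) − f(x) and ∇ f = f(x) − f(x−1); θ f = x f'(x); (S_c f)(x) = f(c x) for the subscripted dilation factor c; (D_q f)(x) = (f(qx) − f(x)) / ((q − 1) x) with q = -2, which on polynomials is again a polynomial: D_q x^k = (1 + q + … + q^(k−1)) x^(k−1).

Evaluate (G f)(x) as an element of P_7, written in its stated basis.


Δ f = -(8/3)x^3 - (1/4)x^2 - (19/12)x - 15/4
∇ f = -(8/3)x^3 + (31/4)x^2 - (109/12)x + 1/4
θ f = -(8/3)x^4 + (15/4)x^3 - (8/3)x^2 - 3x
D_q f = (10/3)x^3 + (15/4)x^2 + (4/3)x - 3
(∇ + θ + D_q) f = -(8/3)x^4 + (53/12)x^3 + (53/6)x^2 - (43/4)x - 11/4
S_{-3/2} (∇ + θ + D_q) f = -(27/2)x^4 - (477/32)x^3 + (159/8)x^2 + (129/8)x - 11/4
Δ (∇ + θ + D_q) f = -(32/3)x^3 - (11/4)x^2 + (81/4)x - 1/6
(S_{-3/2} + Δ) (∇ + θ + D_q) f = -(27/2)x^4 - (2455/96)x^3 + (137/8)x^2 + (291/8)x - 35/12
(Δ + (S_{-3/2} + Δ) ∘ (∇ + θ + D_q)) f = -(27/2)x^4 - (2711/96)x^3 + (135/8)x^2 + (835/24)x - 20/3

the image equals g(x) = -(27/2)x^4 - (2711/96)x^3 + (135/8)x^2 + (835/24)x - 20/3


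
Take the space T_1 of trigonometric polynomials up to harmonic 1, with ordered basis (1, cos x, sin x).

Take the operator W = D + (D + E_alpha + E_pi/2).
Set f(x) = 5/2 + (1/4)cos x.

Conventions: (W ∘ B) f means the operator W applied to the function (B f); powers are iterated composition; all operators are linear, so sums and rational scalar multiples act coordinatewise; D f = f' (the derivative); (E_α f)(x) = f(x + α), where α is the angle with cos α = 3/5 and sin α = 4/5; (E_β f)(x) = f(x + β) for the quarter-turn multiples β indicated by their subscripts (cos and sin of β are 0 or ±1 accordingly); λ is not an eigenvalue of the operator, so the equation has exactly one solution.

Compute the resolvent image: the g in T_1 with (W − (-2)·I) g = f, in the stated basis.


write g with unknown coordinates in the stated basis and equate coefficients in (W − (-2)·I) g = f
solving from the highest basis element down gives g = 5/8 + (13/424)cos x + (19/424)sin x
check: W g = 5/4 + (10/53)cos x - (19/212)sin x
so W g − (-2)·g = 5/2 + (1/4)cos x = f ✓

g(x) = 5/8 + (13/424)cos x + (19/424)sin x


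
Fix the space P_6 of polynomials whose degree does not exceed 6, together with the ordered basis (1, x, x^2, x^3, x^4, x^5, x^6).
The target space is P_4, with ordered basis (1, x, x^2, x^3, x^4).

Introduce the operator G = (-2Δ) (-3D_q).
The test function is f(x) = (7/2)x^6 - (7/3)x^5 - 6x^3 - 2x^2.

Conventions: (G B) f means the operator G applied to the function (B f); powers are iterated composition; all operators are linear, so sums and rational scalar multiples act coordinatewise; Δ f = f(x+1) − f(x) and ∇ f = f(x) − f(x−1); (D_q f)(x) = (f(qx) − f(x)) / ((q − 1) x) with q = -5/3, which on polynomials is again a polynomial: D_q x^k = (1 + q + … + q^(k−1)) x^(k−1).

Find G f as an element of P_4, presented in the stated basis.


D_q f = -(6517/243)x^5 - (2947/243)x^4 - (38/3)x^2 + (4/3)x
(-3D_q) f = (6517/81)x^5 + (2947/81)x^4 + 38x^2 - 4x
Δ (-3D_q) f = (32585/81)x^4 + (76958/81)x^3 + (82852/81)x^2 + (16843/27)x + 12218/81
(-2Δ) (-3D_q) f = -(65170/81)x^4 - (153916/81)x^3 - (165704/81)x^2 - (33686/27)x - 24436/81

g(x) = -(65170/81)x^4 - (153916/81)x^3 - (165704/81)x^2 - (33686/27)x - 24436/81


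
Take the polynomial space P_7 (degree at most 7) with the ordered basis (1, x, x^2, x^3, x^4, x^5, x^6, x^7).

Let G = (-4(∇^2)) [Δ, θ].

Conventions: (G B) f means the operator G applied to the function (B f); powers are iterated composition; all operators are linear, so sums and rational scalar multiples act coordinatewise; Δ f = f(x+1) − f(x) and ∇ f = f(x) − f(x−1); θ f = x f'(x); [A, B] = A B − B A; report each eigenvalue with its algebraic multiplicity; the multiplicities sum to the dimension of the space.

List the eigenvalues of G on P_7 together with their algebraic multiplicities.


image of 1: 0
image of x: 0
image of x^2: 0
image of x^3: -24
image of x^4: -96x
image of x^5: -240x^2 - 40
image of x^6: -480x^3 - 240x
image of x^7: -840x^4 - 840x^2 - 56
the matrix is upper triangular; its diagonal is (0, 0, 0, 0, 0, 0, 0, 0)
for a triangular matrix the eigenvalues are the diagonal entries, with algebraic multiplicity their repetition count

λ = 0 (multiplicity 8)


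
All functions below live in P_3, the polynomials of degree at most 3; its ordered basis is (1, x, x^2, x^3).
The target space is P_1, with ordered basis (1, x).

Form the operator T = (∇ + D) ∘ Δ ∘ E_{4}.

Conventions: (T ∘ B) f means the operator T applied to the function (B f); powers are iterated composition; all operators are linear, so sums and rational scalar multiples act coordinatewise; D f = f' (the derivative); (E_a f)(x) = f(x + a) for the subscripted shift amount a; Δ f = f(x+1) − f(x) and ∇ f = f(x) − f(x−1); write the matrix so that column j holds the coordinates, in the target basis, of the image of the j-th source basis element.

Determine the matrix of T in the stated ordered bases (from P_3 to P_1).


image of 1: 0
image of x: 0
image of x^2: 4
image of x^3: 12x + 51
each image's coordinates form column j of the matrix

the matrix is [[0, 0, 4, 51]; [0, 0, 0, 12]] (rows listed top to bottom)


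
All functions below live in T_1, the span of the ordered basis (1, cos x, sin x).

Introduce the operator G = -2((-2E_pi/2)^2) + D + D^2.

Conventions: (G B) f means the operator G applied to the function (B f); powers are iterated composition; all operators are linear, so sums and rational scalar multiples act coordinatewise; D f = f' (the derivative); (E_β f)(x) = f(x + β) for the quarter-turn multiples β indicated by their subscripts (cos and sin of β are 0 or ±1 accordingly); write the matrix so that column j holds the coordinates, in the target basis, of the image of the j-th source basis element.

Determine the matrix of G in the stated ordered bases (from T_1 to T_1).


image of 1: -8
image of cos x: 7cos x - sin x
image of sin x: cos x + 7sin x
each image's coordinates form column j of the matrix

the matrix is [[-8, 0, 0]; [0, 7, 1]; [0, -1, 7]] (rows listed top to bottom)


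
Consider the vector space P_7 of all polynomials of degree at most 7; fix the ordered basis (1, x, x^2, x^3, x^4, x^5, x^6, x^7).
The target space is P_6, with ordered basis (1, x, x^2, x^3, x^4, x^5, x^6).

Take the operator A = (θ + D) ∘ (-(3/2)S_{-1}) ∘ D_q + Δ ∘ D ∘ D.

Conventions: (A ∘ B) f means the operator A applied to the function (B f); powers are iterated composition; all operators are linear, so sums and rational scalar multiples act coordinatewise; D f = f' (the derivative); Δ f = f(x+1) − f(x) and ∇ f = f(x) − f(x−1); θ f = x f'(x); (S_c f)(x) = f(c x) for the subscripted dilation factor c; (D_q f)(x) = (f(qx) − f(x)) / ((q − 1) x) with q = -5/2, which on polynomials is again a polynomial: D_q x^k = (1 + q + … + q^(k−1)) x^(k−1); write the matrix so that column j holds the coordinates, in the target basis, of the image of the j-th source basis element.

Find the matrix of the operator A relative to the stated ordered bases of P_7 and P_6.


the matrix is [[0, 0, -9/4, 6, 12, 20, 30, 42]; [0, 0, -9/4, -57/4, 24, 60, 120, 210]; [0, 0, 0, -57/4, -783/16, 60, 180, 420]; [0, 0, 0, 0, -783/16, -1353/8, 120, 420]; [0, 0, 0, 0, 0, -1353/8, -33345/64, 210]; [0, 0, 0, 0, 0, 0, -33345/64, -100611/64]; [0, 0, 0, 0, 0, 0, 0, -100611/64]] (rows listed top to bottom)

image of 1: 0
image of x: 0
image of x^2: -(9/4)x - 9/4
image of x^3: -(57/4)x^2 - (57/4)x + 6
image of x^4: -(783/16)x^3 - (783/16)x^2 + 24x + 12
image of x^5: -(1353/8)x^4 - (1353/8)x^3 + 60x^2 + 60x + 20
image of x^6: -(33345/64)x^5 - (33345/64)x^4 + 120x^3 + 180x^2 + 120x + 30
image of x^7: -(100611/64)x^6 - (100611/64)x^5 + 210x^4 + 420x^3 + 420x^2 + 210x + 42
each image's coordinates form column j of the matrix


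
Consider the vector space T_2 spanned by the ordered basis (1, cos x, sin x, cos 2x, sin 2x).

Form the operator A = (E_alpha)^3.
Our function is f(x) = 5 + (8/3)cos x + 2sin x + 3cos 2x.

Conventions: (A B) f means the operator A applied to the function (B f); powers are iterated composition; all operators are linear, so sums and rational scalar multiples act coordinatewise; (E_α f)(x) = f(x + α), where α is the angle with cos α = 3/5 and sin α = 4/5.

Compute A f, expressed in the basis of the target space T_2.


E_alpha f = 5 + (16/5)cos x - (14/15)sin x - (21/25)cos 2x - (72/25)sin 2x
E_alpha E_alpha f = 5 + (88/75)cos x - (78/25)sin x - (1581/625)cos 2x + (1008/625)sin 2x
E_alpha E_alpha E_alpha f = 5 - (224/125)cos x - (1054/375)sin x + (35259/15625)cos 2x + (30888/15625)sin 2x

g(x) = 5 - (224/125)cos x - (1054/375)sin x + (35259/15625)cos 2x + (30888/15625)sin 2x


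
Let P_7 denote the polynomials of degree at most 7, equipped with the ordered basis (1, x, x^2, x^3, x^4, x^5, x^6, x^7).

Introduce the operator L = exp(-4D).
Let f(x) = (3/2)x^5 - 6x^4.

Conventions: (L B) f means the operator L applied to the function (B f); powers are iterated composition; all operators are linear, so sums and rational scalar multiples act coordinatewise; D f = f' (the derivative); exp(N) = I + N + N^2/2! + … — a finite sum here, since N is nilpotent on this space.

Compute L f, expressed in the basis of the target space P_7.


order-1 term: -30x^4 + 96x^3
order-2 term: 240x^3 - 576x^2
order-3 term: -960x^2 + 1536x
order-4 term: 1920x - 1536
order-5 term: -1536
the series for exp(-4D) f terminates at order 5
exp(-4D) f = (3/2)x^5 - 36x^4 + 336x^3 - 1536x^2 + 3456x - 3072

the result is g(x) = (3/2)x^5 - 36x^4 + 336x^3 - 1536x^2 + 3456x - 3072


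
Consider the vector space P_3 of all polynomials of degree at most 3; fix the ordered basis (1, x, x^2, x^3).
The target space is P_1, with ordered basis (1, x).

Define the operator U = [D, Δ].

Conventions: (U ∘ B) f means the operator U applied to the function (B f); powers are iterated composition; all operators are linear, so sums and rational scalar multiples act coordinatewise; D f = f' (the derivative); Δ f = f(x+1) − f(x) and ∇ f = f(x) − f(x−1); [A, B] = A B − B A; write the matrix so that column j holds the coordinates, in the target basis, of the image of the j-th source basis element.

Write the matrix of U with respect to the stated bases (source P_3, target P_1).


image of 1: 0
image of x: 0
image of x^2: 0
image of x^3: 0
each image's coordinates form column j of the matrix

the matrix is [[0, 0, 0, 0]; [0, 0, 0, 0]] (rows listed top to bottom)


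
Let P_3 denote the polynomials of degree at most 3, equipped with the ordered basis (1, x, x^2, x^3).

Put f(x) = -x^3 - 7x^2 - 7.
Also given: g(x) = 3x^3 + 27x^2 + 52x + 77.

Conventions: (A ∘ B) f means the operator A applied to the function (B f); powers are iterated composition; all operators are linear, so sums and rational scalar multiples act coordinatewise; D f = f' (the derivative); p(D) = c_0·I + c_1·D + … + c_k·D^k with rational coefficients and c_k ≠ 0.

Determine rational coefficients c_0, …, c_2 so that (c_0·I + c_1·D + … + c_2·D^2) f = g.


c_0 = -3, c_1 = -2, c_2 = -4

D^0 f = -x^3 - 7x^2 - 7
D^1 f = -3x^2 - 14x
D^2 f = -6x - 14
matching coefficients of g against c_0 f + c_1 Df + … from the top degree down determines the c_i
solution: c_0 = -3, c_1 = -2, c_2 = -4


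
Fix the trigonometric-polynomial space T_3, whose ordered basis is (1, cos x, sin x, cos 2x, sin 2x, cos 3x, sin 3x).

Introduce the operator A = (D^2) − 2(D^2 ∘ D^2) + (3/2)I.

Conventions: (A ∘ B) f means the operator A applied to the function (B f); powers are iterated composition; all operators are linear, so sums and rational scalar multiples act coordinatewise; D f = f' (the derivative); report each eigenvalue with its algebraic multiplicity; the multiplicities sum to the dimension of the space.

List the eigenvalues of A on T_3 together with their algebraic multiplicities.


λ = -339/2 (multiplicity 2), λ = -69/2 (multiplicity 2), λ = -3/2 (multiplicity 2), λ = 3/2 (multiplicity 1)

image of 1: 3/2
image of cos x: -(3/2)cos x
image of sin x: -(3/2)sin x
image of cos 2x: -(69/2)cos 2x
image of sin 2x: -(69/2)sin 2x
image of cos 3x: -(339/2)cos 3x
image of sin 3x: -(339/2)sin 3x
the matrix is diagonal; its diagonal is (3/2, -3/2, -3/2, -69/2, -69/2, -339/2, -339/2)
for a triangular matrix the eigenvalues are the diagonal entries, with algebraic multiplicity their repetition count


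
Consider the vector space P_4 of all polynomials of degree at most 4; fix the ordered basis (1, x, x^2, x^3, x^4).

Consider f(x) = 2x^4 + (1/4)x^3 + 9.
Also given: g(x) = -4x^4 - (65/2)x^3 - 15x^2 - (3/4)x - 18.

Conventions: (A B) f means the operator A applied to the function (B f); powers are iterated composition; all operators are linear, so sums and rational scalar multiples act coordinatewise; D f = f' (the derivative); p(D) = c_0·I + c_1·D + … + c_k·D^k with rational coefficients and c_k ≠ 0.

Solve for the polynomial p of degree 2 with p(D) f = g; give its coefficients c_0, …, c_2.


D^0 f = 2x^4 + (1/4)x^3 + 9
D^1 f = 8x^3 + (3/4)x^2
D^2 f = 24x^2 + (3/2)x
matching coefficients of g against c_0 f + c_1 Df + … from the top degree down determines the c_i
solution: c_0 = -2, c_1 = -4, c_2 = -1/2

p(D) = -2·I − 4·D − (1/2)·D^2, i.e. c_0 = -2, c_1 = -4, c_2 = -1/2


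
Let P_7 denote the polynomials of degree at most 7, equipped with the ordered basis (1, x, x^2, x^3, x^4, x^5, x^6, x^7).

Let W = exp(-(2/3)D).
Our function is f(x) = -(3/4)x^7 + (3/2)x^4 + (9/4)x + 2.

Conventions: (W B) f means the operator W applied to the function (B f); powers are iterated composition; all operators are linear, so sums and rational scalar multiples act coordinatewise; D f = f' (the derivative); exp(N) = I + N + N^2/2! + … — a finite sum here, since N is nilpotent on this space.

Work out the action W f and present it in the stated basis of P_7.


order-1 term: (7/2)x^6 - 4x^3 - 3/2
order-2 term: -7x^5 + 4x^2
order-3 term: (70/9)x^4 - (16/9)x
order-4 term: -(140/27)x^3 + 8/27
order-5 term: (56/27)x^2
order-6 term: -(112/243)x
order-7 term: 32/729
the series for exp(-(2/3)D) f terminates at order 7
exp(-(2/3)D) f = -(3/4)x^7 + (7/2)x^6 - 7x^5 + (167/18)x^4 - (248/27)x^3 + (164/27)x^2 + (11/972)x + 1225/1458

the image equals g(x) = -(3/4)x^7 + (7/2)x^6 - 7x^5 + (167/18)x^4 - (248/27)x^3 + (164/27)x^2 + (11/972)x + 1225/1458


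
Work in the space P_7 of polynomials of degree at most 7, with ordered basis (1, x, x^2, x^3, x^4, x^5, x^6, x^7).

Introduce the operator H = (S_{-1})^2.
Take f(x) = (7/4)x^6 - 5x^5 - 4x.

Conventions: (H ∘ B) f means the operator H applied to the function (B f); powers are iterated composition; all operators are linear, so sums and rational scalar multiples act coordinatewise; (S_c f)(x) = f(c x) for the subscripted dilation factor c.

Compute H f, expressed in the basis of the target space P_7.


the image equals g(x) = (7/4)x^6 - 5x^5 - 4x

S_{-1} f = (7/4)x^6 + 5x^5 + 4x
S_{-1} S_{-1} f = (7/4)x^6 - 5x^5 - 4x


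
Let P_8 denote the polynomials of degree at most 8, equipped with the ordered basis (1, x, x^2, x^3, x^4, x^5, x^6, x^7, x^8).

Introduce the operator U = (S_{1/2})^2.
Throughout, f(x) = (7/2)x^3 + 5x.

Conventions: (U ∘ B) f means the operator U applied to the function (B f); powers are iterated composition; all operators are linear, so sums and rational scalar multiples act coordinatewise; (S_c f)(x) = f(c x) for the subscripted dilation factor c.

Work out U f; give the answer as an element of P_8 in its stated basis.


the image equals g(x) = (7/128)x^3 + (5/4)x

S_{1/2} f = (7/16)x^3 + (5/2)x
S_{1/2} S_{1/2} f = (7/128)x^3 + (5/4)x


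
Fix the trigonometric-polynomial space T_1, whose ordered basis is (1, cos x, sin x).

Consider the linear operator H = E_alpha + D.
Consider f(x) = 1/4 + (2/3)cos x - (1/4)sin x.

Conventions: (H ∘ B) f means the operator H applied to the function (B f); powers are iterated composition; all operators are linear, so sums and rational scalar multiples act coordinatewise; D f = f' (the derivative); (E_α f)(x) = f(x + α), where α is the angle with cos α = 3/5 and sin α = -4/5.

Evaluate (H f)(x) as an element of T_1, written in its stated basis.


E_alpha f = 1/4 + (3/5)cos x + (23/60)sin x
D f = -(1/4)cos x - (2/3)sin x
(E_alpha + D) f = 1/4 + (7/20)cos x - (17/60)sin x

g(x) = 1/4 + (7/20)cos x - (17/60)sin x


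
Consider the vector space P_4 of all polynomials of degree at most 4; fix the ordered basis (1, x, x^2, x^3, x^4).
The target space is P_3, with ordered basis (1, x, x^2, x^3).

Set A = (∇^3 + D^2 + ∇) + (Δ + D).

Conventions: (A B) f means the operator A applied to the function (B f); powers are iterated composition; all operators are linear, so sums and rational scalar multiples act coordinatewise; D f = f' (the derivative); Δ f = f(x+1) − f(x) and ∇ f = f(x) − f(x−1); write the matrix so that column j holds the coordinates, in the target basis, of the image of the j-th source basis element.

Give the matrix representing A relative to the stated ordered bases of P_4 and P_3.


image of 1: 0
image of x: 3
image of x^2: 6x + 2
image of x^3: 9x^2 + 6x + 8
image of x^4: 12x^3 + 12x^2 + 32x - 36
each image's coordinates form column j of the matrix

the matrix is [[0, 3, 2, 8, -36]; [0, 0, 6, 6, 32]; [0, 0, 0, 9, 12]; [0, 0, 0, 0, 12]] (rows listed top to bottom)


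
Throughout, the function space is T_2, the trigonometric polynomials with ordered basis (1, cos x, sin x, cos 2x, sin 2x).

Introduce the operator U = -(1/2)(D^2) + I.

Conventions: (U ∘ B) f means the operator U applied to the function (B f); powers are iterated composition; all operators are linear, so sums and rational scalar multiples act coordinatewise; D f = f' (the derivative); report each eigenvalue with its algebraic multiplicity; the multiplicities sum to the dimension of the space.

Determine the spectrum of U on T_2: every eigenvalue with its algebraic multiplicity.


λ = 1 (multiplicity 1), λ = 3/2 (multiplicity 2), λ = 3 (multiplicity 2)

image of 1: 1
image of cos x: (3/2)cos x
image of sin x: (3/2)sin x
image of cos 2x: 3cos 2x
image of sin 2x: 3sin 2x
the matrix is diagonal; its diagonal is (1, 3/2, 3/2, 3, 3)
for a triangular matrix the eigenvalues are the diagonal entries, with algebraic multiplicity their repetition count


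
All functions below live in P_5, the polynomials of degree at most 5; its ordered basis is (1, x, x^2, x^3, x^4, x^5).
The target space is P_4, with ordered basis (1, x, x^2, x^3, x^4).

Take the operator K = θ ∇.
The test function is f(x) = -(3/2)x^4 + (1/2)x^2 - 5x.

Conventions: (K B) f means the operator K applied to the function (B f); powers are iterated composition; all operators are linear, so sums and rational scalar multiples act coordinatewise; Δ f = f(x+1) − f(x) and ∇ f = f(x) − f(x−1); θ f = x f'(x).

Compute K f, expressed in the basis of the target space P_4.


the image equals g(x) = -18x^3 + 18x^2 - 5x

∇ f = -6x^3 + 9x^2 - 5x - 4
θ ∇ f = -18x^3 + 18x^2 - 5x


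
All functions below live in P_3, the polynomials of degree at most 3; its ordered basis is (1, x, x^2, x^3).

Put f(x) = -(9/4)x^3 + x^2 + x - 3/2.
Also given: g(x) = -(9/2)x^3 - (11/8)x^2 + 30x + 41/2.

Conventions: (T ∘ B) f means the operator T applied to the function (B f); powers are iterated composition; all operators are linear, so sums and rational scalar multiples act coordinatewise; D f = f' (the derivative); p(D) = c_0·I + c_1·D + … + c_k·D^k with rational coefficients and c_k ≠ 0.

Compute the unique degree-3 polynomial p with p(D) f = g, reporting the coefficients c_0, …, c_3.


D^0 f = -(9/4)x^3 + x^2 + x - 3/2
D^1 f = -(27/4)x^2 + 2x + 1
D^2 f = -(27/2)x + 2
D^3 f = -27/2
matching coefficients of g against c_0 f + c_1 Df + … from the top degree down determines the c_i
solution: c_0 = 2, c_1 = 1/2, c_2 = -2, c_3 = -2

p(D) = 2·I + (1/2)·D − 2·D^2 − 2·D^3, i.e. c_0 = 2, c_1 = 1/2, c_2 = -2, c_3 = -2


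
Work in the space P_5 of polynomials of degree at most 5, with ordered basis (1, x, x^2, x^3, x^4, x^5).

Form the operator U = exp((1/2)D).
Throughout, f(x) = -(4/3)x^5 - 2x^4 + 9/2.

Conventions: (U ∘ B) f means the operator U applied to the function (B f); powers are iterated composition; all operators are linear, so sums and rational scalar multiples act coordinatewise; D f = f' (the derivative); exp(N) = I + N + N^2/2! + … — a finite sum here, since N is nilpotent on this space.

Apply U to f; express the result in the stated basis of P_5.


g(x) = -(4/3)x^5 - (16/3)x^4 - (22/3)x^3 - (14/3)x^2 - (17/12)x + 13/3

order-1 term: -(10/3)x^4 - 4x^3
order-2 term: -(10/3)x^3 - 3x^2
order-3 term: -(5/3)x^2 - x
order-4 term: -(5/12)x - 1/8
order-5 term: -1/24
the series for exp((1/2)D) f terminates at order 5
exp((1/2)D) f = -(4/3)x^5 - (16/3)x^4 - (22/3)x^3 - (14/3)x^2 - (17/12)x + 13/3


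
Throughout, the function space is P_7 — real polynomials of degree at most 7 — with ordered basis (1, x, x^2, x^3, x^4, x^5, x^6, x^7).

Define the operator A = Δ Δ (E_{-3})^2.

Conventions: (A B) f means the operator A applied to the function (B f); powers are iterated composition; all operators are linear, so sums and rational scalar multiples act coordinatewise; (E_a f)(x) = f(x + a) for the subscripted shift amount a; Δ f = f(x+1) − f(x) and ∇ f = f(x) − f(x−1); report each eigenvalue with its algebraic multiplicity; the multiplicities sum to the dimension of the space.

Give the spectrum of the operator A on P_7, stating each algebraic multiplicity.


λ = 0 (multiplicity 8)

image of 1: 0
image of x: 0
image of x^2: 2
image of x^3: 6x - 30
image of x^4: 12x^2 - 120x + 302
image of x^5: 20x^3 - 300x^2 + 1510x - 2550
image of x^6: 30x^4 - 600x^3 + 4530x^2 - 15300x + 19502
image of x^7: 42x^5 - 1050x^4 + 10570x^3 - 53550x^2 + 136514x - 140070
the matrix is upper triangular; its diagonal is (0, 0, 0, 0, 0, 0, 0, 0)
for a triangular matrix the eigenvalues are the diagonal entries, with algebraic multiplicity their repetition count


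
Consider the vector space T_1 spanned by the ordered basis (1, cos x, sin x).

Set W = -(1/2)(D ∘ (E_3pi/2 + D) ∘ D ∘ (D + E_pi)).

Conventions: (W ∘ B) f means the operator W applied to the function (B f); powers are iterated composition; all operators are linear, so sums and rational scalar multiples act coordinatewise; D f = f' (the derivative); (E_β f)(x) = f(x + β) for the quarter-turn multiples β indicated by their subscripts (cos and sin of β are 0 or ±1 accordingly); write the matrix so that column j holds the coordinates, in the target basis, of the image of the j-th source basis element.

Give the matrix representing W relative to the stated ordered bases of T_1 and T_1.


the matrix is [[0, 0, 0]; [0, 0, 0]; [0, 0, 0]] (rows listed top to bottom)

image of 1: 0
image of cos x: 0
image of sin x: 0
each image's coordinates form column j of the matrix


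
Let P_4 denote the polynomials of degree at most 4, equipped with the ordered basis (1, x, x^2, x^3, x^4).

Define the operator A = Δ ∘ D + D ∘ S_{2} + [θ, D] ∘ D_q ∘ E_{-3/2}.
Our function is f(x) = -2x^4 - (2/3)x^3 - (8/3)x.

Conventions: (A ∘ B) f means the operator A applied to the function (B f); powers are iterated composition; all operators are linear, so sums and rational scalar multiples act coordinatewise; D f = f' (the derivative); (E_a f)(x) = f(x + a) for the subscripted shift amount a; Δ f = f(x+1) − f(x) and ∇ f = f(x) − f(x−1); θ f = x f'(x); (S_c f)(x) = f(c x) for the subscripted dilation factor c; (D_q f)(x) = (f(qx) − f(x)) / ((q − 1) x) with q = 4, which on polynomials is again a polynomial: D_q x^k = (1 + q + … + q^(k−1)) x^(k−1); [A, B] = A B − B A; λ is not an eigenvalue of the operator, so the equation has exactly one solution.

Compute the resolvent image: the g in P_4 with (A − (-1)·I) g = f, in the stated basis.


write g with unknown coordinates in the stated basis and equate coefficients in (A − (-1)·I) g = f
solving from the highest basis element down gives g = -2x^4 + (382/3)x^3 - 3542x^2 + (100336/3)x - 242672/3
check: A g = -128x^3 + 3542x^2 - 33448x + 242672/3
so A g − (-1)·g = -2x^4 - (2/3)x^3 - (8/3)x = f ✓

the result is g(x) = -2x^4 + (382/3)x^3 - 3542x^2 + (100336/3)x - 242672/3
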